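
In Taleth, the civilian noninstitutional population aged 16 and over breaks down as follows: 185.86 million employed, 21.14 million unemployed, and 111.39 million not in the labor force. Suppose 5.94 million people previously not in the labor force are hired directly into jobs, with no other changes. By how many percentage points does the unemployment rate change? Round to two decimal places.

Initially, labor force = 185.86 + 21.14 = 207.00 million, so u = 21.14/207.00 = 10.21%.
After the change, employed and labor force both rise by 5.94; unemployed unchanged → E = 191.80, U = 21.14, labor force = 212.94 million.
New unemployment rate = 21.14 / 212.94 = 9.93%.
Change = 9.93% − 10.21% = −0.28 percentage points.

The unemployment rate changes by −0.28 percentage points.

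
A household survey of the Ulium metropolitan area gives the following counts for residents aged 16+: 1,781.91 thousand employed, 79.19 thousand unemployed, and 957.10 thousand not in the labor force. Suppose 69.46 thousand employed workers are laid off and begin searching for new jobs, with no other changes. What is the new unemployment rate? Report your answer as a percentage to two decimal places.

New unemployment rate ≈ 7.99%.

Initially, labor force = 1,781.91 + 79.19 = 1,861.10 thousand, so u = 79.19/1,861.10 = 4.26%.
After the change, employed falls and unemployed rises by 69.46; labor force unchanged → E = 1,712.45, U = 148.65, labor force = 1,861.10 thousand.
New unemployment rate = 148.65 / 1,861.10 = 7.99%.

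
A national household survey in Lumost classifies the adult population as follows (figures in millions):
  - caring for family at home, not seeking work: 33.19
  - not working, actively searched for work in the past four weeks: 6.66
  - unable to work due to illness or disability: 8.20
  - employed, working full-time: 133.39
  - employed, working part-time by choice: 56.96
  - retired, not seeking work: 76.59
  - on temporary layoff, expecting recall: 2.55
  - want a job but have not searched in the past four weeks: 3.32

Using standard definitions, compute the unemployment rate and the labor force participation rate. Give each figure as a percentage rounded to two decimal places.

Employed = 133.39 + 56.96 = 190.35 million.
Unemployed = 6.66 + 2.55 = 9.21 million (jobless and actively searching, or on temporary layoff).
Labor force = 190.35 + 9.21 = 199.56 million.
Not in labor force = 33.19 + 8.20 + 76.59 + 3.32 = 121.30 million (those not working and not actively searching are outside the labor force — including those who want a job but have given up searching).
Civilian working-age population = 199.56 + 121.30 = 320.86 million.
Unemployment rate = 9.21 / 199.56 = 4.62%.
Labor force participation rate = 199.56 / 320.86 = 62.20%.

Unemployment rate ≈ 4.62%; labor force participation rate ≈ 62.20%.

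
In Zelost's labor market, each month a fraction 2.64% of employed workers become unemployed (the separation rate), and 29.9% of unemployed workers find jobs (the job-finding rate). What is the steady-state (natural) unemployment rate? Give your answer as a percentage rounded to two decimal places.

At steady state the flows balance: s·E = f·U, so U/(E+U) = s/(s+f).
u* = 2.64 / (2.64 + 29.9) = 2.64 / 32.54 = 8.11%.

Steady-state unemployment rate ≈ 8.11%.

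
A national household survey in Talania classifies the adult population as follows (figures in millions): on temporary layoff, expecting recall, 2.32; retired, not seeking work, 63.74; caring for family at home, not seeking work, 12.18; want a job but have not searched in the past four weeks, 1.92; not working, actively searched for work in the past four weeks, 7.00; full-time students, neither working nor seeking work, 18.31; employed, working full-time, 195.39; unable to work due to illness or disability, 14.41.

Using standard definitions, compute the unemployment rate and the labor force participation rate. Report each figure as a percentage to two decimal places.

Employed = 195.39 million.
Unemployed = 2.32 + 7.00 = 9.32 million (jobless and actively searching, or on temporary layoff).
Labor force = 195.39 + 9.32 = 204.71 million.
Not in labor force = 63.74 + 12.18 + 1.92 + 18.31 + 14.41 = 110.56 million (those not working and not actively searching are outside the labor force — including those who want a job but have given up searching).
Civilian working-age population = 204.71 + 110.56 = 315.27 million.
Unemployment rate = 9.32 / 204.71 = 4.55%.
Labor force participation rate = 204.71 / 315.27 = 64.93%.

Unemployment rate ≈ 4.55%; labor force participation rate ≈ 64.93%.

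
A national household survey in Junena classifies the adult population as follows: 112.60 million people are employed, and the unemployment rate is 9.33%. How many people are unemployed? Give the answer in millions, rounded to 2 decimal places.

Let U be the number unemployed. The labor force is E + U, and U/(E+U) = 0.0933.
So U = 0.0933 × 112.60 / (1 − 0.0933) = 10.5056 / 0.9067 ≈ 11.59 million.

About 11.59 million are unemployed.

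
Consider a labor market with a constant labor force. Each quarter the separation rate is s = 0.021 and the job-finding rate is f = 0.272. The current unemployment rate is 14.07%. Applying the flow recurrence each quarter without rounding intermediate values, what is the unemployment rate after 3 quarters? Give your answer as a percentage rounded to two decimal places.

With a fixed labor force, u_{t+1} = u_t + s·(1−u_t) − f·u_t = u_t·(1−s−f) + s.
Here 1−s−f = 0.707 and s = 0.021.
u_1 = 0.140700 × 0.707 + 0.021 = 0.120475.
u_2 = 0.120475 × 0.707 + 0.021 = 0.106176.
u_3 = 0.106176 × 0.707 + 0.021 = 0.096066.

Unemployment rate after three quarters ≈ 9.61%.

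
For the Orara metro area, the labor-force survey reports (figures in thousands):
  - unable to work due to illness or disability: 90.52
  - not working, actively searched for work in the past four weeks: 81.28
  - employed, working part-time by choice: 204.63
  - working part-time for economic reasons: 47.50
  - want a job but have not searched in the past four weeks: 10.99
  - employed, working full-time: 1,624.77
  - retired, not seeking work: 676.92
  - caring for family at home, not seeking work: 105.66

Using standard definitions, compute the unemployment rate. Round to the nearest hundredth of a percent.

Unemployment rate ≈ 4.15%.

Employed = 204.63 + 47.50 + 1,624.77 = 1,876.90 thousand (anyone who worked, including part-time for economic reasons, counts as employed).
Unemployed = 81.28 thousand.
Labor force = 1,876.90 + 81.28 = 1,958.18 thousand.
Unemployment rate = 81.28 / 1,958.18 = 4.15%.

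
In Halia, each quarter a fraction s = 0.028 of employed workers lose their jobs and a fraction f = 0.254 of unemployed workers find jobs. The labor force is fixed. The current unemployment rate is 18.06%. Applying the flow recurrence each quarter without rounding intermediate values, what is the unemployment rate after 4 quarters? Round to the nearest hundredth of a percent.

With a fixed labor force, u_{t+1} = u_t + s·(1−u_t) − f·u_t = u_t·(1−s−f) + s.
Here 1−s−f = 0.718 and s = 0.028.
u_1 = 0.180600 × 0.718 + 0.028 = 0.157671.
u_2 = 0.157671 × 0.718 + 0.028 = 0.141208.
u_3 = 0.141208 × 0.718 + 0.028 = 0.129387.
u_4 = 0.129387 × 0.718 + 0.028 = 0.120900.

Unemployment rate after four quarters ≈ 12.09%.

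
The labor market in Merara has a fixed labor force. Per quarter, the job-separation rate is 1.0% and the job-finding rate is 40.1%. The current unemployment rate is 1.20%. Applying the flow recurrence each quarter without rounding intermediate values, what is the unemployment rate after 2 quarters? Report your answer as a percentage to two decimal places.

With a fixed labor force, u_{t+1} = u_t + s·(1−u_t) − f·u_t = u_t·(1−s−f) + s.
Here 1−s−f = 0.589 and s = 0.010.
u_1 = 0.012000 × 0.589 + 0.010 = 0.017068.
u_2 = 0.017068 × 0.589 + 0.010 = 0.020053.

Unemployment rate after two quarters ≈ 2.01%.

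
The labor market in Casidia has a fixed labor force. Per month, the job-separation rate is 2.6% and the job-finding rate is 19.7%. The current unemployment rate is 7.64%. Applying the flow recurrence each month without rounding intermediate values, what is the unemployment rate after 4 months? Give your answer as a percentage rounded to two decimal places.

Unemployment rate after four months ≈ 10.19%.

With a fixed labor force, u_{t+1} = u_t + s·(1−u_t) − f·u_t = u_t·(1−s−f) + s.
Here 1−s−f = 0.777 and s = 0.026.
u_1 = 0.076400 × 0.777 + 0.026 = 0.085363.
u_2 = 0.085363 × 0.777 + 0.026 = 0.092327.
u_3 = 0.092327 × 0.777 + 0.026 = 0.097738.
u_4 = 0.097738 × 0.777 + 0.026 = 0.101942.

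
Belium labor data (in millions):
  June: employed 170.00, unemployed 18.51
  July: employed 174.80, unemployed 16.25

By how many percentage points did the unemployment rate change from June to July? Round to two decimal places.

June: labor force = 170.00 + 18.51 = 188.51; u = 18.51/188.51 = 9.82%.
July: labor force = 174.80 + 16.25 = 191.05; u = 16.25/191.05 = 8.51%.
Change = 8.51% − 9.82% = −1.31 pp.

The unemployment rate changed by −1.31 percentage points.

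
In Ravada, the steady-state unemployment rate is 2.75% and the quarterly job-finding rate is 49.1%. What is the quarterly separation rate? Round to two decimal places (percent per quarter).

From u* = s/(s+f): s = u·f/(1−u).
s = 0.0275 × 49.1 / (1 − 0.0275) = 1.3502 / 0.9725 ≈ 1.39% per quarter.

Separation rate ≈ 1.39% per quarter.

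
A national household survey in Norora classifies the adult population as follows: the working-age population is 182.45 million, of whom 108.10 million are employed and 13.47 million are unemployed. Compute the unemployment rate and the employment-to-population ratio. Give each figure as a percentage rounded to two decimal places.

Unemployment rate ≈ 11.08%; employment-population ratio ≈ 59.25%.

Labor force = employed + unemployed = 108.10 + 13.47 = 121.57 million.
Unemployment rate = 13.47 / 121.57 = 11.08%.
Employment-population ratio = 108.10 / 182.45 = 59.25%.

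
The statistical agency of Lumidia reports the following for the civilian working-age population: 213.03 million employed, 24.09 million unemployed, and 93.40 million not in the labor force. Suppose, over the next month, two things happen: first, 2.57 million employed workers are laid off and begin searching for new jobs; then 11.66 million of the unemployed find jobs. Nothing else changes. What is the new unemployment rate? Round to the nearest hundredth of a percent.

Initially, labor force = 213.03 + 24.09 = 237.12 million, so u = 24.09/237.12 = 10.16%.
After the first change, employed falls and unemployed rises by 2.57; labor force unchanged → E = 210.46, U = 26.66, labor force = 237.12 million.
After the second change, unemployed falls and employed rises by 11.66; labor force unchanged → E = 222.12, U = 15.00, labor force = 237.12 million.
New unemployment rate = 15.00 / 237.12 = 6.33%.

New unemployment rate ≈ 6.33%.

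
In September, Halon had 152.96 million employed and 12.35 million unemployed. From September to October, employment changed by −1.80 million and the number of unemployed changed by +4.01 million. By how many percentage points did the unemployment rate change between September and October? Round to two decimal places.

September: labor force = 152.96 + 12.35 = 165.31; u = 12.35/165.31 = 7.47%.
October: labor force = 151.16 + 16.36 = 167.52; u = 16.36/167.52 = 9.77%.
Change = 9.77% − 7.47% = +2.30 pp.

The unemployment rate changed by +2.30 percentage points.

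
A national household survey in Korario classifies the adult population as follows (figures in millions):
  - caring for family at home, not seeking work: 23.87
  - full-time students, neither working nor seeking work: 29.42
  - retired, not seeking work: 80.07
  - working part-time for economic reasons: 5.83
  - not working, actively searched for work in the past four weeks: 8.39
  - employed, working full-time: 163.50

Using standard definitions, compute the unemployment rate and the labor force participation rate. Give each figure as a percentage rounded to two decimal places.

Unemployment rate ≈ 4.72%; labor force participation rate ≈ 57.13%.

Employed = 5.83 + 163.50 = 169.33 million (anyone who worked, including part-time for economic reasons, counts as employed).
Unemployed = 8.39 million.
Labor force = 169.33 + 8.39 = 177.72 million.
Not in labor force = 23.87 + 29.42 + 80.07 = 133.36 million (those not working and not actively searching are outside the labor force).
Civilian working-age population = 177.72 + 133.36 = 311.08 million.
Unemployment rate = 8.39 / 177.72 = 4.72%.
Labor force participation rate = 177.72 / 311.08 = 57.13%.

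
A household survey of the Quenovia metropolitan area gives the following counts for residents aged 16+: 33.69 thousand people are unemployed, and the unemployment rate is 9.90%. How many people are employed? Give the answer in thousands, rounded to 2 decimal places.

Labor force = U / u = 33.69 / 0.0990 ≈ 340.30 thousand.
Employed = labor force − unemployed = 340.30 − 33.69 = 306.61 thousand.

About 306.61 thousand are employed.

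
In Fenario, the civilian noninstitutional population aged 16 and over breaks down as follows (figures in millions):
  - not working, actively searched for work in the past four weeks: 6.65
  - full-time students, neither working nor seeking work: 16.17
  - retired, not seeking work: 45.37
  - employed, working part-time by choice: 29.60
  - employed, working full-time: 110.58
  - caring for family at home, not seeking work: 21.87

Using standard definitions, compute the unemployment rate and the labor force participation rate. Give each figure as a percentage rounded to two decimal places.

Employed = 29.60 + 110.58 = 140.18 million.
Unemployed = 6.65 million.
Labor force = 140.18 + 6.65 = 146.83 million.
Not in labor force = 16.17 + 45.37 + 21.87 = 83.41 million (those not working and not actively searching are outside the labor force).
Civilian working-age population = 146.83 + 83.41 = 230.24 million.
Unemployment rate = 6.65 / 146.83 = 4.53%.
Labor force participation rate = 146.83 / 230.24 = 63.77%.

Unemployment rate ≈ 4.53%; labor force participation rate ≈ 63.77%.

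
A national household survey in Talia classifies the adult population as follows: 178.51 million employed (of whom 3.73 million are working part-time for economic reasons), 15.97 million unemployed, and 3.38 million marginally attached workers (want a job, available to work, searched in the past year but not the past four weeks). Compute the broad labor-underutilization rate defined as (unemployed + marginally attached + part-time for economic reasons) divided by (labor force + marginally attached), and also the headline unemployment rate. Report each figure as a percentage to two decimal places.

Labor force = 178.51 + 15.97 = 194.48 million.
Numerator = 15.97 + 3.38 + 3.73 = 23.08 million.
Denominator = 194.48 + 3.38 = 197.86 million.
Broad rate = 23.08 / 197.86 = 11.66%.
Headline unemployment rate = 15.97 / 194.48 = 8.21%.

Broad underutilization rate ≈ 11.66%; headline unemployment rate ≈ 8.21%.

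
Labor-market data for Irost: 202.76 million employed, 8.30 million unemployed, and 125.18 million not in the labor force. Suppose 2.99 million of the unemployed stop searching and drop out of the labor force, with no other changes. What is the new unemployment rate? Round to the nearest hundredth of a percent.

New unemployment rate ≈ 2.55%.

Initially, labor force = 202.76 + 8.30 = 211.06 million, so u = 8.30/211.06 = 3.93%.
After the change, unemployed and labor force both fall by 2.99 → E = 202.76, U = 5.31, labor force = 208.07 million.
New unemployment rate = 5.31 / 208.07 = 2.55%.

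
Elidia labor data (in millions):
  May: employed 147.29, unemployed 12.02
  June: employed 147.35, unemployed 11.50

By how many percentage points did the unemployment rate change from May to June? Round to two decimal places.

May: labor force = 147.29 + 12.02 = 159.31; u = 12.02/159.31 = 7.55%.
June: labor force = 147.35 + 11.50 = 158.85; u = 11.50/158.85 = 7.24%.
Change = 7.24% − 7.55% = −0.31 pp.

The unemployment rate changed by −0.31 percentage points.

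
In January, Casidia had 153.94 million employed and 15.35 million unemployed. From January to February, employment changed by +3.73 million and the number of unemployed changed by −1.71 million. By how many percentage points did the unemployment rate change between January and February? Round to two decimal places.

January: labor force = 153.94 + 15.35 = 169.29; u = 15.35/169.29 = 9.07%.
February: labor force = 157.67 + 13.64 = 171.31; u = 13.64/171.31 = 7.96%.
Change = 7.96% − 9.07% = −1.11 pp.

The unemployment rate changed by −1.11 percentage points.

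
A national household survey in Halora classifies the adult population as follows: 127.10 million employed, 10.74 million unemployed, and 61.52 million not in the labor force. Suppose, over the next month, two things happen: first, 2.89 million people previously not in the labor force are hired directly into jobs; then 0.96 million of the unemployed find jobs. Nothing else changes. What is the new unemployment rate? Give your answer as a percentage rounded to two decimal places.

Initially, labor force = 127.10 + 10.74 = 137.84 million, so u = 10.74/137.84 = 7.79%.
After the first change, employed and labor force both rise by 2.89; unemployed unchanged → E = 129.99, U = 10.74, labor force = 140.73 million.
After the second change, unemployed falls and employed rises by 0.96; labor force unchanged → E = 130.95, U = 9.78, labor force = 140.73 million.
New unemployment rate = 9.78 / 140.73 = 6.95%.

New unemployment rate ≈ 6.95%.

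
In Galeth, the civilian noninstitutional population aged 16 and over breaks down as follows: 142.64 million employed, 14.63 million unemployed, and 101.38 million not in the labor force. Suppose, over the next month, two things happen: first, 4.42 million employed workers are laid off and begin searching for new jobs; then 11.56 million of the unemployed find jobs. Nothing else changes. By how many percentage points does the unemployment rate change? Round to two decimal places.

The unemployment rate changes by −4.54 percentage points.

Initially, labor force = 142.64 + 14.63 = 157.27 million, so u = 14.63/157.27 = 9.30%.
After the first change, employed falls and unemployed rises by 4.42; labor force unchanged → E = 138.22, U = 19.05, labor force = 157.27 million.
After the second change, unemployed falls and employed rises by 11.56; labor force unchanged → E = 149.78, U = 7.49, labor force = 157.27 million.
New unemployment rate = 7.49 / 157.27 = 4.76%.
Change = 4.76% − 9.30% = −4.54 percentage points.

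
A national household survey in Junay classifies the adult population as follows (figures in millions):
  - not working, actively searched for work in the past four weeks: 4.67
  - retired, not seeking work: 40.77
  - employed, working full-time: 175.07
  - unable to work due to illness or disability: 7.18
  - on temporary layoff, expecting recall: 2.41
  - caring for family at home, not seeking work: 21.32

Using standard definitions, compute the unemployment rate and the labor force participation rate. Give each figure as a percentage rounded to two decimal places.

Unemployment rate ≈ 3.89%; labor force participation rate ≈ 72.45%.

Employed = 175.07 million.
Unemployed = 4.67 + 2.41 = 7.08 million (jobless and actively searching, or on temporary layoff).
Labor force = 175.07 + 7.08 = 182.15 million.
Not in labor force = 40.77 + 7.18 + 21.32 = 69.27 million (those not working and not actively searching are outside the labor force).
Civilian working-age population = 182.15 + 69.27 = 251.42 million.
Unemployment rate = 7.08 / 182.15 = 3.89%.
Labor force participation rate = 182.15 / 251.42 = 72.45%.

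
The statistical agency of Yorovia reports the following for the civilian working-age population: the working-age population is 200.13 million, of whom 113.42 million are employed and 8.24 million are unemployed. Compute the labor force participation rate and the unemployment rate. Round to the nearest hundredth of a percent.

Labor force = employed + unemployed = 113.42 + 8.24 = 121.66 million.
Unemployment rate = 8.24 / 121.66 = 6.77%.
Labor force participation rate = 121.66 / 200.13 = 60.79%.

Labor force participation rate ≈ 60.79%; unemployment rate ≈ 6.77%.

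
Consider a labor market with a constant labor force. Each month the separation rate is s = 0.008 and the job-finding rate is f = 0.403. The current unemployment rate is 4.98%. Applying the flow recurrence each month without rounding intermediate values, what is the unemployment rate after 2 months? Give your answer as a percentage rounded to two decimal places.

Unemployment rate after two months ≈ 3.00%.

With a fixed labor force, u_{t+1} = u_t + s·(1−u_t) − f·u_t = u_t·(1−s−f) + s.
Here 1−s−f = 0.589 and s = 0.008.
u_1 = 0.049800 × 0.589 + 0.008 = 0.037332.
u_2 = 0.037332 × 0.589 + 0.008 = 0.029989.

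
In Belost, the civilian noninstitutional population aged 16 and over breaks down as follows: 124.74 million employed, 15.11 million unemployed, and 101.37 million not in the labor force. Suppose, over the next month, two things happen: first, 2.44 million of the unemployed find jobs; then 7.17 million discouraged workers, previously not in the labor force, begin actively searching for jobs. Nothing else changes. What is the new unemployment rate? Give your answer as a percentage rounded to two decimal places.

New unemployment rate ≈ 13.49%.

Initially, labor force = 124.74 + 15.11 = 139.85 million, so u = 15.11/139.85 = 10.80%.
After the first change, unemployed falls and employed rises by 2.44; labor force unchanged → E = 127.18, U = 12.67, labor force = 139.85 million.
After the second change, unemployed and labor force both rise by 7.17 → E = 127.18, U = 19.84, labor force = 147.02 million.
New unemployment rate = 19.84 / 147.02 = 13.49%.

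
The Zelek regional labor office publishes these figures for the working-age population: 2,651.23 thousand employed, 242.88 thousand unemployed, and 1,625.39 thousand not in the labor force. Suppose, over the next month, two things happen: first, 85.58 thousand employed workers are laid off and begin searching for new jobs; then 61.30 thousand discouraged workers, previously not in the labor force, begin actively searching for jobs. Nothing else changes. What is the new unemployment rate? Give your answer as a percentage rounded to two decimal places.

Initially, labor force = 2,651.23 + 242.88 = 2,894.11 thousand, so u = 242.88/2,894.11 = 8.39%.
After the first change, employed falls and unemployed rises by 85.58; labor force unchanged → E = 2,565.65, U = 328.46, labor force = 2,894.11 thousand.
After the second change, unemployed and labor force both rise by 61.30 → E = 2,565.65, U = 389.76, labor force = 2,955.41 thousand.
New unemployment rate = 389.76 / 2,955.41 = 13.19%.

New unemployment rate ≈ 13.19%.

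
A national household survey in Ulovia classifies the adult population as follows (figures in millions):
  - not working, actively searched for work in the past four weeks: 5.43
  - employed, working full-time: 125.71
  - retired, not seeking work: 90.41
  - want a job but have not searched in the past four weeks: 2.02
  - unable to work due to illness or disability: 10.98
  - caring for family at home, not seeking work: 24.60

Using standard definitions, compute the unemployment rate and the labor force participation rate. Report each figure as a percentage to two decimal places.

Employed = 125.71 million.
Unemployed = 5.43 million.
Labor force = 125.71 + 5.43 = 131.14 million.
Not in labor force = 90.41 + 2.02 + 10.98 + 24.60 = 128.01 million (those not working and not actively searching are outside the labor force — including those who want a job but have given up searching).
Civilian working-age population = 131.14 + 128.01 = 259.15 million.
Unemployment rate = 5.43 / 131.14 = 4.14%.
Labor force participation rate = 131.14 / 259.15 = 50.60%.

Unemployment rate ≈ 4.14%; labor force participation rate ≈ 50.60%.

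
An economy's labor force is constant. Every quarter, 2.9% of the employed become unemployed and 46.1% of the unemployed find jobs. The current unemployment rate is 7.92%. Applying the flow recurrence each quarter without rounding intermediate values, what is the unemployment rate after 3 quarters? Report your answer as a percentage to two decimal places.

Unemployment rate after three quarters ≈ 6.18%.

With a fixed labor force, u_{t+1} = u_t + s·(1−u_t) − f·u_t = u_t·(1−s−f) + s.
Here 1−s−f = 0.510 and s = 0.029.
u_1 = 0.079200 × 0.510 + 0.029 = 0.069392.
u_2 = 0.069392 × 0.510 + 0.029 = 0.064390.
u_3 = 0.064390 × 0.510 + 0.029 = 0.061839.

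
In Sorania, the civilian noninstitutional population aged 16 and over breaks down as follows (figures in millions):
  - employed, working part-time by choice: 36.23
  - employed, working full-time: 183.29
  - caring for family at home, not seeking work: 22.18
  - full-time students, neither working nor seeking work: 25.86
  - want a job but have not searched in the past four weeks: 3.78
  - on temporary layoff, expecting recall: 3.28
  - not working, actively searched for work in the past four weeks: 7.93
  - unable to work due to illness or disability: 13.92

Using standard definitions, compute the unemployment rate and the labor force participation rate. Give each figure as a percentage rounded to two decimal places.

Unemployment rate ≈ 4.86%; labor force participation rate ≈ 77.83%.

Employed = 36.23 + 183.29 = 219.52 million.
Unemployed = 3.28 + 7.93 = 11.21 million (jobless and actively searching, or on temporary layoff).
Labor force = 219.52 + 11.21 = 230.73 million.
Not in labor force = 22.18 + 25.86 + 3.78 + 13.92 = 65.74 million (those not working and not actively searching are outside the labor force — including those who want a job but have given up searching).
Civilian working-age population = 230.73 + 65.74 = 296.47 million.
Unemployment rate = 11.21 / 230.73 = 4.86%.
Labor force participation rate = 230.73 / 296.47 = 77.83%.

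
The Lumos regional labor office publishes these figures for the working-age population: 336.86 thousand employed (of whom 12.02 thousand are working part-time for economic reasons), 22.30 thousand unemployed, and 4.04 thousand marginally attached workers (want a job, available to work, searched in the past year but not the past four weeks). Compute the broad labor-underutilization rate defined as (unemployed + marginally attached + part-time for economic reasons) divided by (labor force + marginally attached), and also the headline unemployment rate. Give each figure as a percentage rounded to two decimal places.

Labor force = 336.86 + 22.30 = 359.16 thousand.
Numerator = 22.30 + 4.04 + 12.02 = 38.36 thousand.
Denominator = 359.16 + 4.04 = 363.20 thousand.
Broad rate = 38.36 / 363.20 = 10.56%.
Headline unemployment rate = 22.30 / 359.16 = 6.21%.

Broad underutilization rate ≈ 10.56%; headline unemployment rate ≈ 6.21%.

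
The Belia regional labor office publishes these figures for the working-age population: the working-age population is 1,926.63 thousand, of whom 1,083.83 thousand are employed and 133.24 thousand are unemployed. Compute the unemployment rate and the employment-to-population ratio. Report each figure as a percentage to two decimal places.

Labor force = employed + unemployed = 1,083.83 + 133.24 = 1,217.07 thousand.
Unemployment rate = 133.24 / 1,217.07 = 10.95%.
Employment-population ratio = 1,083.83 / 1,926.63 = 56.26%.

Unemployment rate ≈ 10.95%; employment-population ratio ≈ 56.26%.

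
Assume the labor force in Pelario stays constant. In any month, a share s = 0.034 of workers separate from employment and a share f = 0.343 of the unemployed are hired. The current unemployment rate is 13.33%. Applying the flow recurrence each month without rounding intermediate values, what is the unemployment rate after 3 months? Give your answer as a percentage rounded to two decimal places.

With a fixed labor force, u_{t+1} = u_t + s·(1−u_t) − f·u_t = u_t·(1−s−f) + s.
Here 1−s−f = 0.623 and s = 0.034.
u_1 = 0.133300 × 0.623 + 0.034 = 0.117046.
u_2 = 0.117046 × 0.623 + 0.034 = 0.106920.
u_3 = 0.106920 × 0.623 + 0.034 = 0.100611.

Unemployment rate after three months ≈ 10.06%.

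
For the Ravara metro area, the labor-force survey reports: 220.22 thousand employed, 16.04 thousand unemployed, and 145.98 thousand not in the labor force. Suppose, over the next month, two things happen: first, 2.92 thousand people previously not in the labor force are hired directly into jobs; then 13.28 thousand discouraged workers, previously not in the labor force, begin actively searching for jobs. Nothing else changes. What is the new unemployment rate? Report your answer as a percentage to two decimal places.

New unemployment rate ≈ 11.61%.

Initially, labor force = 220.22 + 16.04 = 236.26 thousand, so u = 16.04/236.26 = 6.79%.
After the first change, employed and labor force both rise by 2.92; unemployed unchanged → E = 223.14, U = 16.04, labor force = 239.18 thousand.
After the second change, unemployed and labor force both rise by 13.28 → E = 223.14, U = 29.32, labor force = 252.46 thousand.
New unemployment rate = 29.32 / 252.46 = 11.61%.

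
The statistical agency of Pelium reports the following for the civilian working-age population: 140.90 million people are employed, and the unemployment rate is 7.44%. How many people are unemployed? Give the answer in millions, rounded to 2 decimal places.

About 11.33 million are unemployed.

Let U be the number unemployed. The labor force is E + U, and U/(E+U) = 0.0744.
So U = 0.0744 × 140.90 / (1 − 0.0744) = 10.4830 / 0.9256 ≈ 11.33 million.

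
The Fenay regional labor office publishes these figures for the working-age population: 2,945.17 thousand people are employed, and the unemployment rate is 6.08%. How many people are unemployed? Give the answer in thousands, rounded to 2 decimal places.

About 190.66 thousand are unemployed.

Let U be the number unemployed. The labor force is E + U, and U/(E+U) = 0.0608.
So U = 0.0608 × 2,945.17 / (1 − 0.0608) = 179.0663 / 0.9392 ≈ 190.66 thousand.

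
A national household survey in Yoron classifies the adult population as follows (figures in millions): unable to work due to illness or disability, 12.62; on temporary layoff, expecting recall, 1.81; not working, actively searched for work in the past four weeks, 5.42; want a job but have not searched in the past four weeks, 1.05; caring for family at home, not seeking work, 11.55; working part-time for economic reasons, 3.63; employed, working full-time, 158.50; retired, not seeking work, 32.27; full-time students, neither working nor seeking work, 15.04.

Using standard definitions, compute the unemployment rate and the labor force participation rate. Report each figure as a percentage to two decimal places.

Unemployment rate ≈ 4.27%; labor force participation rate ≈ 70.02%.

Employed = 3.63 + 158.50 = 162.13 million (anyone who worked, including part-time for economic reasons, counts as employed).
Unemployed = 1.81 + 5.42 = 7.23 million (jobless and actively searching, or on temporary layoff).
Labor force = 162.13 + 7.23 = 169.36 million.
Not in labor force = 12.62 + 1.05 + 11.55 + 32.27 + 15.04 = 72.53 million (those not working and not actively searching are outside the labor force — including those who want a job but have given up searching).
Civilian working-age population = 169.36 + 72.53 = 241.89 million.
Unemployment rate = 7.23 / 169.36 = 4.27%.
Labor force participation rate = 169.36 / 241.89 = 70.02%.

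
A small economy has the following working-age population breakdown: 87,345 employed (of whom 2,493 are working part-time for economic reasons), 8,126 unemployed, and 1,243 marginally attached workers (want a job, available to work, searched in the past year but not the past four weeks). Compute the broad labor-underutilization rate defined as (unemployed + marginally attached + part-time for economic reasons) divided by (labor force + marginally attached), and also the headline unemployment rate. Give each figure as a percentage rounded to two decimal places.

Labor force = 87,345 + 8,126 = 95,471.
Numerator = 8,126 + 1,243 + 2,493 = 11,862.
Denominator = 95,471 + 1,243 = 96,714.
Broad rate = 11,862 / 96,714 = 12.27%.
Headline unemployment rate = 8,126 / 95,471 = 8.51%.

Broad underutilization rate ≈ 12.27%; headline unemployment rate ≈ 8.51%.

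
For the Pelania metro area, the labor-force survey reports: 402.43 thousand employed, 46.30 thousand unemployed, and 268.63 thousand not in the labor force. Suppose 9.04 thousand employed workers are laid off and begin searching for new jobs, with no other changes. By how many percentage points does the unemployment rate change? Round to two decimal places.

The unemployment rate changes by +2.01 percentage points.

Initially, labor force = 402.43 + 46.30 = 448.73 thousand, so u = 46.30/448.73 = 10.32%.
After the change, employed falls and unemployed rises by 9.04; labor force unchanged → E = 393.39, U = 55.34, labor force = 448.73 thousand.
New unemployment rate = 55.34 / 448.73 = 12.33%.
Change = 12.33% − 10.32% = +2.01 percentage points.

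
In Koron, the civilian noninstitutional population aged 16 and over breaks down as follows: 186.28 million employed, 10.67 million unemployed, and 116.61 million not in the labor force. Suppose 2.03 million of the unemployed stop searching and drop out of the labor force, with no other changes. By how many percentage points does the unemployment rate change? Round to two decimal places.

Initially, labor force = 186.28 + 10.67 = 196.95 million, so u = 10.67/196.95 = 5.42%.
After the change, unemployed and labor force both fall by 2.03 → E = 186.28, U = 8.64, labor force = 194.92 million.
New unemployment rate = 8.64 / 194.92 = 4.43%.
Change = 4.43% − 5.42% = −0.99 percentage points.

The unemployment rate changes by −0.99 percentage points.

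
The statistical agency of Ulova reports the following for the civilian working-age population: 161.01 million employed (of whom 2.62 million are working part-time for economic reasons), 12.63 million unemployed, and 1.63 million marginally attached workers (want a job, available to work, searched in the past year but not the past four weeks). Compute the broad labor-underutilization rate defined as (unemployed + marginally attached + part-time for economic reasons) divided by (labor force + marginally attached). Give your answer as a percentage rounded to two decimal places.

Broad underutilization rate ≈ 9.63%.

Labor force = 161.01 + 12.63 = 173.64 million.
Numerator = 12.63 + 1.63 + 2.62 = 16.88 million.
Denominator = 173.64 + 1.63 = 175.27 million.
Broad rate = 16.88 / 175.27 = 9.63%.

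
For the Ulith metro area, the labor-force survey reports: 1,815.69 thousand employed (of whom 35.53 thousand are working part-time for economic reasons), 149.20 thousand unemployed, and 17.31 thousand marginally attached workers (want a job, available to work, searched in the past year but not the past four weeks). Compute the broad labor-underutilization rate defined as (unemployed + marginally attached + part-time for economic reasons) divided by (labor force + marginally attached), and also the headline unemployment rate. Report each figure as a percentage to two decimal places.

Broad underutilization rate ≈ 10.19%; headline unemployment rate ≈ 7.59%.

Labor force = 1,815.69 + 149.20 = 1,964.89 thousand.
Numerator = 149.20 + 17.31 + 35.53 = 202.04 thousand.
Denominator = 1,964.89 + 17.31 = 1,982.20 thousand.
Broad rate = 202.04 / 1,982.20 = 10.19%.
Headline unemployment rate = 149.20 / 1,964.89 = 7.59%.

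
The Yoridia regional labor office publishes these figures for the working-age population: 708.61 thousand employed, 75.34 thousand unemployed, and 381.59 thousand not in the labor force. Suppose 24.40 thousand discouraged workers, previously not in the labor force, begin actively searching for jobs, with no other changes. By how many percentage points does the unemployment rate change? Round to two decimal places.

Initially, labor force = 708.61 + 75.34 = 783.95 thousand, so u = 75.34/783.95 = 9.61%.
After the change, unemployed and labor force both rise by 24.40 → E = 708.61, U = 99.74, labor force = 808.35 thousand.
New unemployment rate = 99.74 / 808.35 = 12.34%.
Change = 12.34% − 9.61% = +2.73 percentage points.

The unemployment rate changes by +2.73 percentage points.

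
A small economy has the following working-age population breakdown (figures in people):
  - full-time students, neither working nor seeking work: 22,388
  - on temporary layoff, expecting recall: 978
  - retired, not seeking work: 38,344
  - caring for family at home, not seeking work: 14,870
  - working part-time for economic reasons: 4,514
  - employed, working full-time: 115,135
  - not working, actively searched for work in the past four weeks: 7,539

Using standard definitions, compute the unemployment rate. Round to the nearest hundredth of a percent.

Employed = 4,514 + 115,135 = 119,649 (anyone who worked, including part-time for economic reasons, counts as employed).
Unemployed = 978 + 7,539 = 8,517 (jobless and actively searching, or on temporary layoff).
Labor force = 119,649 + 8,517 = 128,166.
Unemployment rate = 8,517 / 128,166 = 6.65%.

Unemployment rate ≈ 6.65%.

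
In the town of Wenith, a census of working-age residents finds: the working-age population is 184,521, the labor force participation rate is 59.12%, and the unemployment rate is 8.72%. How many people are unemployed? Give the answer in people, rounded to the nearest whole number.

Labor force = 0.5912 × 184,521 = 109,089.
Unemployed = 0.0872 × 109,089 ≈ 9,513.

About 9,513 are unemployed.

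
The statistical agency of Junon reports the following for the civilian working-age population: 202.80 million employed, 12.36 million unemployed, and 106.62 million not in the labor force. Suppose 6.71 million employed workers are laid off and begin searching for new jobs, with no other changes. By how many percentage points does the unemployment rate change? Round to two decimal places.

The unemployment rate changes by +3.12 percentage points.

Initially, labor force = 202.80 + 12.36 = 215.16 million, so u = 12.36/215.16 = 5.74%.
After the change, employed falls and unemployed rises by 6.71; labor force unchanged → E = 196.09, U = 19.07, labor force = 215.16 million.
New unemployment rate = 19.07 / 215.16 = 8.86%.
Change = 8.86% − 5.74% = +3.12 percentage points.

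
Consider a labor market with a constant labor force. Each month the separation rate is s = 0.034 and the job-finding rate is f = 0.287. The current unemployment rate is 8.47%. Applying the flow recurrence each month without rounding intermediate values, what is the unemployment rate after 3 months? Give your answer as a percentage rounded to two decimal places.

Unemployment rate after three months ≈ 9.93%.

With a fixed labor force, u_{t+1} = u_t + s·(1−u_t) − f·u_t = u_t·(1−s−f) + s.
Here 1−s−f = 0.679 and s = 0.034.
u_1 = 0.084700 × 0.679 + 0.034 = 0.091511.
u_2 = 0.091511 × 0.679 + 0.034 = 0.096136.
u_3 = 0.096136 × 0.679 + 0.034 = 0.099276.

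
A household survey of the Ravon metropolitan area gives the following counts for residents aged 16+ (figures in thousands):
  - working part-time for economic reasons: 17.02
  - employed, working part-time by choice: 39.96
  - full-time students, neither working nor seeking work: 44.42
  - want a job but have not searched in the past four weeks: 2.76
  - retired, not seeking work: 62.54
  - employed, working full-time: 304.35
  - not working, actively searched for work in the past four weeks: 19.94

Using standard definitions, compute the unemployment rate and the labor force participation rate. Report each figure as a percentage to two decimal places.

Unemployment rate ≈ 5.23%; labor force participation rate ≈ 77.65%.

Employed = 17.02 + 39.96 + 304.35 = 361.33 thousand (anyone who worked, including part-time for economic reasons, counts as employed).
Unemployed = 19.94 thousand.
Labor force = 361.33 + 19.94 = 381.27 thousand.
Not in labor force = 44.42 + 2.76 + 62.54 = 109.72 thousand (those not working and not actively searching are outside the labor force — including those who want a job but have given up searching).
Civilian working-age population = 381.27 + 109.72 = 490.99 thousand.
Unemployment rate = 19.94 / 381.27 = 5.23%.
Labor force participation rate = 381.27 / 490.99 = 77.65%.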